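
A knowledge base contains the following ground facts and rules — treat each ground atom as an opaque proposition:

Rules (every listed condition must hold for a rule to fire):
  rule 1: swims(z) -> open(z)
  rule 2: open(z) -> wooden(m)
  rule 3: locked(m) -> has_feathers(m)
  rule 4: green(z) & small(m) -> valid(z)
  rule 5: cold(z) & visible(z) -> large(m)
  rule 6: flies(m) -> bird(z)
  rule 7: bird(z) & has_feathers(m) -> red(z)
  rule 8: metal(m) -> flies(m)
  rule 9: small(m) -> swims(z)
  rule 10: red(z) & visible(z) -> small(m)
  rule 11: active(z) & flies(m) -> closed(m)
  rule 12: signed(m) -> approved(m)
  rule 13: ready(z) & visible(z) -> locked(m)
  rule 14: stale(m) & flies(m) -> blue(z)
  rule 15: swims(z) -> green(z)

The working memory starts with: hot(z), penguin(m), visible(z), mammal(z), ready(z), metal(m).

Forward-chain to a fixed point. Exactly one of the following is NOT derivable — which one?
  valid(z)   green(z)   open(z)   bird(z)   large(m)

large(m)

Round 1: rule 8 [metal(m) -> flies(m)]; rule 13 [ready(z) & visible(z) -> locked(m)]. New: flies(m), locked(m).
Round 2: rule 3 [locked(m) -> has_feathers(m)]; rule 6 [flies(m) -> bird(z)]. New: has_feathers(m), bird(z).
Round 3: rule 7 [bird(z) & has_feathers(m) -> red(z)]. New: red(z).
Round 4: rule 10 [red(z) & visible(z) -> small(m)]. New: small(m).
Round 5: rule 9 [small(m) -> swims(z)]. New: swims(z).
Round 6: rule 1 [swims(z) -> open(z)]; rule 15 [swims(z) -> green(z)]. New: open(z), green(z).
Round 7: rule 2 [open(z) -> wooden(m)]; rule 4 [green(z) & small(m) -> valid(z)]. New: wooden(m), valid(z).
Derived: bird(z) (round 2), green(z) (round 6), valid(z) (round 7), open(z) (round 6). large(m) never appears in any round.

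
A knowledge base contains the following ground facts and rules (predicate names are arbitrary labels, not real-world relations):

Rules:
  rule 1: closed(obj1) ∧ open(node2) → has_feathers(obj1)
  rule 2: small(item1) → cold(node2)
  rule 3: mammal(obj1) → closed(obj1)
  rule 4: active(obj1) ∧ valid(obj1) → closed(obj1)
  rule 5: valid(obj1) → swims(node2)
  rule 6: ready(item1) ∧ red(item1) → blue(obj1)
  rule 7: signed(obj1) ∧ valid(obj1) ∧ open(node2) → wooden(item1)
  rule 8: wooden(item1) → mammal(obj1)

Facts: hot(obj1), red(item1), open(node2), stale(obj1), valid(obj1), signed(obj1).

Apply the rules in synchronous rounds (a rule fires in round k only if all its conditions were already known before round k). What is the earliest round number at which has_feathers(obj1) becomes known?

4

Round 1 fires rule 5, rule 7, giving swims(node2), wooden(item1).
Round 2 fires rule 8, giving mammal(obj1).
Round 3 fires rule 3, giving closed(obj1).
Round 4 fires rule 1, giving has_feathers(obj1).
has_feathers(obj1) first appears in round 4.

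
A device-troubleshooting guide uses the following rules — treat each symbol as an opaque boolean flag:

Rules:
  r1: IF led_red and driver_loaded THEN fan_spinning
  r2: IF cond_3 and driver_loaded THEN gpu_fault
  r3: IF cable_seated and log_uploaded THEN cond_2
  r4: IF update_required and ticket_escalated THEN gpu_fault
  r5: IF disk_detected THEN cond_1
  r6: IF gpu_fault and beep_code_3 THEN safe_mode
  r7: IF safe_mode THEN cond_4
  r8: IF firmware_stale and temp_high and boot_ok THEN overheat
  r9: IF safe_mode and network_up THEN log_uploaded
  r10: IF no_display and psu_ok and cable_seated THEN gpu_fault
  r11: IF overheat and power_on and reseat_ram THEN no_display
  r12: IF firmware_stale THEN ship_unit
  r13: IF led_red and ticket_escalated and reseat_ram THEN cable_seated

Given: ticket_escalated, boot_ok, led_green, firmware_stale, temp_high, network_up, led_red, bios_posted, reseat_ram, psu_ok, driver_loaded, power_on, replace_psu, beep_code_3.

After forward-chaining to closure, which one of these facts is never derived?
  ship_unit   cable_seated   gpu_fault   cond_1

cond_1

Round 1 — r1, r8, r12, r13, derive fan_spinning, overheat, ship_unit, cable_seated.
Round 2 — r11, derive no_display.
Round 3 — r10, derive gpu_fault.
Round 4 — r6, derive safe_mode.
Round 5 — r7, r9, derive cond_4, log_uploaded.
Round 6 — r3, derive cond_2.
Derived: gpu_fault (round 3), cable_seated (round 1), ship_unit (round 1). cond_1 never appears in any round.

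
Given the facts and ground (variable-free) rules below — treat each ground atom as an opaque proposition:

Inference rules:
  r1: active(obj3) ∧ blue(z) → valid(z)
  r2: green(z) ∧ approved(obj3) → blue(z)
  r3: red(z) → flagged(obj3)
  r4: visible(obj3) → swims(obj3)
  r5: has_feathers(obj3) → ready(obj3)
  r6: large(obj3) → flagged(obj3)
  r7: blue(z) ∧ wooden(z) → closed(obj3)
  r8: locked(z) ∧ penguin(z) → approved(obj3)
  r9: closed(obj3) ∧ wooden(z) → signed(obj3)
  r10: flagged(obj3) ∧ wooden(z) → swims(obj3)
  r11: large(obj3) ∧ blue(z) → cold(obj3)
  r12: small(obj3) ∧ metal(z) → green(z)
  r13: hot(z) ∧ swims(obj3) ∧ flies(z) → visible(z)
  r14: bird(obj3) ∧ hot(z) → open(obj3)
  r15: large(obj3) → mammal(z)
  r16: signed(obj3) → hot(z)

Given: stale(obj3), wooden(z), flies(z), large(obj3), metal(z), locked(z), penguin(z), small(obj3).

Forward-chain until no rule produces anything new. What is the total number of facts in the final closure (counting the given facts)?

Round 1: r6 [large(obj3) → flagged(obj3)]; r8 [locked(z) ∧ penguin(z) → approved(obj3)]; r12 [small(obj3) ∧ metal(z) → green(z)]; r15 [large(obj3) → mammal(z)]. New: flagged(obj3), approved(obj3), green(z), mammal(z).
Round 2: r2 [green(z) ∧ approved(obj3) → blue(z)]; r10 [flagged(obj3) ∧ wooden(z) → swims(obj3)]. New: blue(z), swims(obj3).
Round 3: r7 [blue(z) ∧ wooden(z) → closed(obj3)]; r11 [large(obj3) ∧ blue(z) → cold(obj3)]. New: closed(obj3), cold(obj3).
Round 4: r9 [closed(obj3) ∧ wooden(z) → signed(obj3)]. New: signed(obj3).
Round 5: r16 [signed(obj3) → hot(z)]. New: hot(z).
Round 6: r13 [hot(z) ∧ swims(obj3) ∧ flies(z) → visible(z)]. New: visible(z).
Closure: {approved(obj3), blue(z), closed(obj3), cold(obj3), flagged(obj3), flies(z), green(z), hot(z), large(obj3), locked(z), mammal(z), metal(z), penguin(z), signed(obj3), small(obj3), stale(obj3), swims(obj3), visible(z), wooden(z)} — 19 facts.

19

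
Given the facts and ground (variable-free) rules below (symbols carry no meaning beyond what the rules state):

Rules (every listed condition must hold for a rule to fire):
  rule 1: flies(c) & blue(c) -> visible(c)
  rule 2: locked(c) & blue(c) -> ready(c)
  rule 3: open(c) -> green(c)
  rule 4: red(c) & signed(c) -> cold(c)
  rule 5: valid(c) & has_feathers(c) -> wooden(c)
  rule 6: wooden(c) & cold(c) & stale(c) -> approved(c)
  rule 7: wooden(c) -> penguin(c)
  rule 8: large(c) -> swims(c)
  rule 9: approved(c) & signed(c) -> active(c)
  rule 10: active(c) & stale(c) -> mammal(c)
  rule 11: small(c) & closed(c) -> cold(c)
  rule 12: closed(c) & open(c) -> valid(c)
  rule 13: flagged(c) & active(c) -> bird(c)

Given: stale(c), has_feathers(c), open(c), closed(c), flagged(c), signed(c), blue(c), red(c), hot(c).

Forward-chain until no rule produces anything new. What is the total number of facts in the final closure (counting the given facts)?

Round 1: rule 3 [open(c) -> green(c)]; rule 4 [red(c) & signed(c) -> cold(c)]; rule 12 [closed(c) & open(c) -> valid(c)]. Adds green(c), cold(c), valid(c).
Round 2: rule 5 [valid(c) & has_feathers(c) -> wooden(c)]. Adds wooden(c).
Round 3: rule 6 [wooden(c) & cold(c) & stale(c) -> approved(c)]; rule 7 [wooden(c) -> penguin(c)]. Adds approved(c), penguin(c).
Round 4: rule 9 [approved(c) & signed(c) -> active(c)]. Adds active(c).
Round 5: rule 10 [active(c) & stale(c) -> mammal(c)]; rule 13 [flagged(c) & active(c) -> bird(c)]. Adds mammal(c), bird(c).
Closure: {active(c), approved(c), bird(c), blue(c), closed(c), cold(c), flagged(c), green(c), has_feathers(c), hot(c), mammal(c), open(c), penguin(c), red(c), signed(c), stale(c), valid(c), wooden(c)} — 18 facts.

18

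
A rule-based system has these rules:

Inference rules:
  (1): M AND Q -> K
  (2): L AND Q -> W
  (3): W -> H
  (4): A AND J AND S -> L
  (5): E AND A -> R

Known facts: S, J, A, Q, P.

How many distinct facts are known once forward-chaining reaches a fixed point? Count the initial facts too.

Round 1 — (4), derive L.
Round 2 — (2), derive W.
Round 3 — (3), derive H.
Closure: {A, H, J, L, P, Q, S, W} — 8 facts.

8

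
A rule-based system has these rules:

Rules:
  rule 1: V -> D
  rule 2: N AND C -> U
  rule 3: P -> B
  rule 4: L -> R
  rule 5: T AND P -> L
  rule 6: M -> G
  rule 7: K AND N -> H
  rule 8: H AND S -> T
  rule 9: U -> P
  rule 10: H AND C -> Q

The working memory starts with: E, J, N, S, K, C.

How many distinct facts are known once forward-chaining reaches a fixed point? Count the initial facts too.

14

Round 1: rule 2 [N AND C -> U]; rule 7 [K AND N -> H]. New: U, H.
Round 2: rule 8 [H AND S -> T]; rule 9 [U -> P]; rule 10 [H AND C -> Q]. New: T, P, Q.
Round 3: rule 3 [P -> B]; rule 5 [T AND P -> L]. New: B, L.
Round 4: rule 4 [L -> R]. New: R.
Closure: {B, C, E, H, J, K, L, N, P, Q, R, S, T, U} — 14 facts.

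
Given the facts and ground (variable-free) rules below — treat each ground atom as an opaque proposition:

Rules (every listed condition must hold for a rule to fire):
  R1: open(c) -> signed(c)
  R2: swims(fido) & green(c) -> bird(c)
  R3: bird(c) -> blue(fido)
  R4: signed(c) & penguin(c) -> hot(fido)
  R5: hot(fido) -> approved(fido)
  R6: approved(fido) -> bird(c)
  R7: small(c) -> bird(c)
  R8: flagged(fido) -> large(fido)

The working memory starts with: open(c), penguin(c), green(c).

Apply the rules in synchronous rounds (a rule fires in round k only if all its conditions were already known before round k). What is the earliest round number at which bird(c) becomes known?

4

[1] R1 [open(c) -> signed(c)]. ⇒ new: signed(c).
[2] R4 [signed(c) & penguin(c) -> hot(fido)]. ⇒ new: hot(fido).
[3] R5 [hot(fido) -> approved(fido)]. ⇒ new: approved(fido).
[4] R6 [approved(fido) -> bird(c)]. ⇒ new: bird(c).
bird(c) first appears in round 4.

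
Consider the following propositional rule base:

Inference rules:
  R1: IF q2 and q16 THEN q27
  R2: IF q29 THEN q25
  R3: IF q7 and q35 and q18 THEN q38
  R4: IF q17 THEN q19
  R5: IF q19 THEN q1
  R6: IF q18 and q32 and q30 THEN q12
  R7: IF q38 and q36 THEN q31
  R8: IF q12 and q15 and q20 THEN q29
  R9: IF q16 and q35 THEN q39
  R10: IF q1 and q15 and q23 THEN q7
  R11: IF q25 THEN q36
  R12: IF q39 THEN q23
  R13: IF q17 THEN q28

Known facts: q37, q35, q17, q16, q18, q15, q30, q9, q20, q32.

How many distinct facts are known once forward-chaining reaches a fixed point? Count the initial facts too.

Round 1 fires R4, R6, R9, R13, giving q19, q12, q39, q28.
Round 2 fires R5, R8, R12, giving q1, q29, q23.
Round 3 fires R2, R10, giving q25, q7.
Round 4 fires R3, R11, giving q38, q36.
Round 5 fires R7, giving q31.
Closure: {q1, q12, q15, q16, q17, q18, q19, q20, q23, q25, q28, q29, q30, q31, q32, q35, q36, q37, q38, q39, q7, q9} — 22 facts.

22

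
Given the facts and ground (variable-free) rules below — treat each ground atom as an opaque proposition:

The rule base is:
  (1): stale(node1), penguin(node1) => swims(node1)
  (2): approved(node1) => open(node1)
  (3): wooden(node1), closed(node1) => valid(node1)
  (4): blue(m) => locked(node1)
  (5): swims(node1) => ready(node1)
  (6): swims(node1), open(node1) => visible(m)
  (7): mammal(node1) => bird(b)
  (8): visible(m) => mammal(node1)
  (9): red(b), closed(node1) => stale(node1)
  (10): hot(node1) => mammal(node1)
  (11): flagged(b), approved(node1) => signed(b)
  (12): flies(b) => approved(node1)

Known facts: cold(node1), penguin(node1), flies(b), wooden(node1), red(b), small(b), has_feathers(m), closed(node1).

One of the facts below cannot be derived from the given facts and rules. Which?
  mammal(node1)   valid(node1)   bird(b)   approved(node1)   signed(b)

Round 1: (3) [wooden(node1), closed(node1) => valid(node1)]; (9) [red(b), closed(node1) => stale(node1)]; (12) [flies(b) => approved(node1)]. Adds valid(node1), stale(node1), approved(node1).
Round 2: (1) [stale(node1), penguin(node1) => swims(node1)]; (2) [approved(node1) => open(node1)]. Adds swims(node1), open(node1).
Round 3: (5) [swims(node1) => ready(node1)]; (6) [swims(node1), open(node1) => visible(m)]. Adds ready(node1), visible(m).
Round 4: (8) [visible(m) => mammal(node1)]. Adds mammal(node1).
Round 5: (7) [mammal(node1) => bird(b)]. Adds bird(b).
Derived: approved(node1) (round 1), bird(b) (round 5), mammal(node1) (round 4), valid(node1) (round 1). signed(b) never appears in any round.

signed(b)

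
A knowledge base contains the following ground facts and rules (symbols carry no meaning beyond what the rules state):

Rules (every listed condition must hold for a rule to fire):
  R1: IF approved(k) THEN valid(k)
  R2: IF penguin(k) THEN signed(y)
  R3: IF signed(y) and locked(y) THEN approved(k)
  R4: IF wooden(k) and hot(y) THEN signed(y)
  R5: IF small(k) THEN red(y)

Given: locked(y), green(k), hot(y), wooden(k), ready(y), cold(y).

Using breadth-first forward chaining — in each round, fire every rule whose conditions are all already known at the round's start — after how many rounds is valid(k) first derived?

Round 1: R4 [IF wooden(k) and hot(y) THEN signed(y)]. New: signed(y).
Round 2: R3 [IF signed(y) and locked(y) THEN approved(k)]. New: approved(k).
Round 3: R1 [IF approved(k) THEN valid(k)]. New: valid(k).
valid(k) first appears in round 3.

3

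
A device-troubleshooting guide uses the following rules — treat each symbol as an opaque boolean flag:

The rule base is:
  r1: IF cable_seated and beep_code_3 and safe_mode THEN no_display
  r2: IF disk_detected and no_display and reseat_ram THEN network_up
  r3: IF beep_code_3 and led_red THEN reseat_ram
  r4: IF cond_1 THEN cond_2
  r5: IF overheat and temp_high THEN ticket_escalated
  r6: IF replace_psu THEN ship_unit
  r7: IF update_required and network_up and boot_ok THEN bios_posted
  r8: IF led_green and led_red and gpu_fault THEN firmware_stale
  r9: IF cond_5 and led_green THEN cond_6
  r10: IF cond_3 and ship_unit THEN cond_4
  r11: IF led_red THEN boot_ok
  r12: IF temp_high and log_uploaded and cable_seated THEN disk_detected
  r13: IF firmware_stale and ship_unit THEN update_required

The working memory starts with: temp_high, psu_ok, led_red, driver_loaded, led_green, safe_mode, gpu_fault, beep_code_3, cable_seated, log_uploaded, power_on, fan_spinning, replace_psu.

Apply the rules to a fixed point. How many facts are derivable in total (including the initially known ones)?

[1] r1 [IF cable_seated and beep_code_3 and safe_mode THEN no_display]; r3 [IF beep_code_3 and led_red THEN reseat_ram]; r6 [IF replace_psu THEN ship_unit]; r8 [IF led_green and led_red and gpu_fault THEN firmware_stale]; r11 [IF led_red THEN boot_ok]; r12 [IF temp_high and log_uploaded and cable_seated THEN disk_detected]. ⇒ new: no_display, reseat_ram, ship_unit, firmware_stale, boot_ok, disk_detected.
[2] r2 [IF disk_detected and no_display and reseat_ram THEN network_up]; r13 [IF firmware_stale and ship_unit THEN update_required]. ⇒ new: network_up, update_required.
[3] r7 [IF update_required and network_up and boot_ok THEN bios_posted]. ⇒ new: bios_posted.
Closure: {beep_code_3, bios_posted, boot_ok, cable_seated, disk_detected, driver_loaded, fan_spinning, firmware_stale, gpu_fault, led_green, led_red, log_uploaded, network_up, no_display, power_on, psu_ok, replace_psu, reseat_ram, safe_mode, ship_unit, temp_high, update_required} — 22 facts.

22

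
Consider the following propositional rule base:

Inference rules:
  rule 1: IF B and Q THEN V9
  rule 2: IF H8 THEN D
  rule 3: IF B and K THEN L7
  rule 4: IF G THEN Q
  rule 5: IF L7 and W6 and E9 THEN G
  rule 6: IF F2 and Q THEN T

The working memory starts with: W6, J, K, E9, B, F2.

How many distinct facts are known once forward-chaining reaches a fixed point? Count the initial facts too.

Round 1: rule 3 [IF B and K THEN L7]. Adds L7.
Round 2: rule 5 [IF L7 and W6 and E9 THEN G]. Adds G.
Round 3: rule 4 [IF G THEN Q]. Adds Q.
Round 4: rule 1 [IF B and Q THEN V9]; rule 6 [IF F2 and Q THEN T]. Adds V9, T.
Closure: {B, E9, F2, G, J, K, L7, Q, T, V9, W6} — 11 facts.

11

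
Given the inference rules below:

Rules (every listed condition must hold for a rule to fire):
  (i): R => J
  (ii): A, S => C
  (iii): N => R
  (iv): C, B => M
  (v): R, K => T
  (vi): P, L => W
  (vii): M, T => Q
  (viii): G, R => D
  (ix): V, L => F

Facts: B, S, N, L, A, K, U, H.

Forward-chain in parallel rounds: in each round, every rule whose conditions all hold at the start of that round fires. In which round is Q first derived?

3

Round 1 — (ii), (iii), derive C, R.
Round 2 — (i), (iv), (v), derive J, M, T.
Round 3 — (vii), derive Q.
Q first appears in round 3.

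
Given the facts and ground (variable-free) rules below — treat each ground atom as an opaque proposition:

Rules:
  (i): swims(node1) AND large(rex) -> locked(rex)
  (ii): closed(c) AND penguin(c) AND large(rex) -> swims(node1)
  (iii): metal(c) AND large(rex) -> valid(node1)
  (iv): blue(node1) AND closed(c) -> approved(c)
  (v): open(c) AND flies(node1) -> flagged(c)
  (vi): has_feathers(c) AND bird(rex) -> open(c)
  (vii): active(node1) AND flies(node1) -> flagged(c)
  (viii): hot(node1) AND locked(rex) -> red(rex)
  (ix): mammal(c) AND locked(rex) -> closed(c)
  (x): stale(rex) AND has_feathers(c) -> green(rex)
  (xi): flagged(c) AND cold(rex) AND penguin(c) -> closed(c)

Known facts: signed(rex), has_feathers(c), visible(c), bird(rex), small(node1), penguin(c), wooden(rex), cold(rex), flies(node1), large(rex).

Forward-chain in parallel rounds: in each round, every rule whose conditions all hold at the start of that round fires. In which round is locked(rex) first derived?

5

[1] (vi) [has_feathers(c) AND bird(rex) -> open(c)]. ⇒ new: open(c).
[2] (v) [open(c) AND flies(node1) -> flagged(c)]. ⇒ new: flagged(c).
[3] (xi) [flagged(c) AND cold(rex) AND penguin(c) -> closed(c)]. ⇒ new: closed(c).
[4] (ii) [closed(c) AND penguin(c) AND large(rex) -> swims(node1)]. ⇒ new: swims(node1).
[5] (i) [swims(node1) AND large(rex) -> locked(rex)]. ⇒ new: locked(rex).
locked(rex) first appears in round 5.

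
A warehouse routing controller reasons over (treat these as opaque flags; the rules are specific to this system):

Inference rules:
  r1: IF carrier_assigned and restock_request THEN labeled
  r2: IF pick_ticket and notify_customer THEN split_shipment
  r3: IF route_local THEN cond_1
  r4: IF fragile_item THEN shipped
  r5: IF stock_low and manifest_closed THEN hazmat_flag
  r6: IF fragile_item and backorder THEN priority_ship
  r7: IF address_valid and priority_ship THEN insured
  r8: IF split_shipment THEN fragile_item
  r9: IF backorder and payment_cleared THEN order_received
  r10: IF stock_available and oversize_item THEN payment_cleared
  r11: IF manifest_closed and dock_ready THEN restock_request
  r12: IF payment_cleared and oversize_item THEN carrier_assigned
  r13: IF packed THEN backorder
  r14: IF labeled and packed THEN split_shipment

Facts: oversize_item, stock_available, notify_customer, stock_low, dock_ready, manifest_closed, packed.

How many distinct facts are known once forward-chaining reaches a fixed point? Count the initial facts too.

Round 1 — r5, r10, r11, r13, derive hazmat_flag, payment_cleared, restock_request, backorder.
Round 2 — r9, r12, derive order_received, carrier_assigned.
Round 3 — r1, derive labeled.
Round 4 — r14, derive split_shipment.
Round 5 — r8, derive fragile_item.
Round 6 — r4, r6, derive shipped, priority_ship.
Closure: {backorder, carrier_assigned, dock_ready, fragile_item, hazmat_flag, labeled, manifest_closed, notify_customer, order_received, oversize_item, packed, payment_cleared, priority_ship, restock_request, shipped, split_shipment, stock_available, stock_low} — 18 facts.

18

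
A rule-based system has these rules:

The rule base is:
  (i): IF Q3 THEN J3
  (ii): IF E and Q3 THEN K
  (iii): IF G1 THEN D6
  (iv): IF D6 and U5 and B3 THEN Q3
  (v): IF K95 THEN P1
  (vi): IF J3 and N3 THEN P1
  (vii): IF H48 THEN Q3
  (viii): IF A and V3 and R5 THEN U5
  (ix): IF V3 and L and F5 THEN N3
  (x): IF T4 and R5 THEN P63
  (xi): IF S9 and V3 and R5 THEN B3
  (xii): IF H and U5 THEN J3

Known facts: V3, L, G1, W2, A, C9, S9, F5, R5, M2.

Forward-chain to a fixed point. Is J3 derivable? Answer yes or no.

Round 1: (iii) [IF G1 THEN D6]; (viii) [IF A and V3 and R5 THEN U5]; (ix) [IF V3 and L and F5 THEN N3]; (xi) [IF S9 and V3 and R5 THEN B3]. Adds D6, U5, N3, B3.
Round 2: (iv) [IF D6 and U5 and B3 THEN Q3]. Adds Q3.
Round 3: (i) [IF Q3 THEN J3]. Adds J3.
Round 4: (vi) [IF J3 and N3 THEN P1]. Adds P1.
J3 appears in round 3, so it is derivable.

yes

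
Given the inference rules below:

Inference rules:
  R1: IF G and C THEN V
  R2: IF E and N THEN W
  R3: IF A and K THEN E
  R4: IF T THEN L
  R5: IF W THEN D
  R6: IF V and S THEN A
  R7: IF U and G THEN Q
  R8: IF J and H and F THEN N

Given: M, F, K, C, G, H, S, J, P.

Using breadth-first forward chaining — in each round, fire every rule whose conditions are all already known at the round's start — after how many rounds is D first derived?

Round 1 fires R1, R8, giving V, N.
Round 2 fires R6, giving A.
Round 3 fires R3, giving E.
Round 4 fires R2, giving W.
Round 5 fires R5, giving D.
D first appears in round 5.

5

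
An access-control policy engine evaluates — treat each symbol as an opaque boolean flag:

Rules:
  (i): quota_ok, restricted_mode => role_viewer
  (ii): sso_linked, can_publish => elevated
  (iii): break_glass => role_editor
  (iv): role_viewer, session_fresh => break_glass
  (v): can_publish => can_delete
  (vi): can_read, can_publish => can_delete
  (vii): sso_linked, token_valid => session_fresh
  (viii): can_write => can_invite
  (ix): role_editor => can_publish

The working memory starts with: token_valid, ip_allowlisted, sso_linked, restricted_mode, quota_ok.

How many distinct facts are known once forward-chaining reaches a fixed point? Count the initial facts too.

12

Round 1 — (i), (vii), derive role_viewer, session_fresh.
Round 2 — (iv), derive break_glass.
Round 3 — (iii), derive role_editor.
Round 4 — (ix), derive can_publish.
Round 5 — (ii), (v), derive elevated, can_delete.
Closure: {break_glass, can_delete, can_publish, elevated, ip_allowlisted, quota_ok, restricted_mode, role_editor, role_viewer, session_fresh, sso_linked, token_valid} — 12 facts.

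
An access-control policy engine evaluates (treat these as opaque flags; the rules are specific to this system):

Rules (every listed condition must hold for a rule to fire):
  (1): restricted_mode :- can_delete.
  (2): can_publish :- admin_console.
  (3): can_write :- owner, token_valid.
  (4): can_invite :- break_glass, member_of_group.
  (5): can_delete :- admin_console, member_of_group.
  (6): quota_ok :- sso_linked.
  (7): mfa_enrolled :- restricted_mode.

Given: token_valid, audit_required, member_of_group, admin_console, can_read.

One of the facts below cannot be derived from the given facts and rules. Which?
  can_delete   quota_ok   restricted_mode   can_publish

Round 1 — (2), (5), derive can_publish, can_delete.
Round 2 — (1), derive restricted_mode.
Round 3 — (7), derive mfa_enrolled.
Derived: restricted_mode (round 2), can_publish (round 1), can_delete (round 1). quota_ok never appears in any round.

quota_ok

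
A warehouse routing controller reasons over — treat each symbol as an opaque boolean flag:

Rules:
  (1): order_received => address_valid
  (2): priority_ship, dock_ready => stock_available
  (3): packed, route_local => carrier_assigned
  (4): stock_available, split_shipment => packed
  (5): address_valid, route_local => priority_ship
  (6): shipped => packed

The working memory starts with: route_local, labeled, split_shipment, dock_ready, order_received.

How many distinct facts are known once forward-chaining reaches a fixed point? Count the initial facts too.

10

[1] (1) [order_received => address_valid]. ⇒ new: address_valid.
[2] (5) [address_valid, route_local => priority_ship]. ⇒ new: priority_ship.
[3] (2) [priority_ship, dock_ready => stock_available]. ⇒ new: stock_available.
[4] (4) [stock_available, split_shipment => packed]. ⇒ new: packed.
[5] (3) [packed, route_local => carrier_assigned]. ⇒ new: carrier_assigned.
Closure: {address_valid, carrier_assigned, dock_ready, labeled, order_received, packed, priority_ship, route_local, split_shipment, stock_available} — 10 facts.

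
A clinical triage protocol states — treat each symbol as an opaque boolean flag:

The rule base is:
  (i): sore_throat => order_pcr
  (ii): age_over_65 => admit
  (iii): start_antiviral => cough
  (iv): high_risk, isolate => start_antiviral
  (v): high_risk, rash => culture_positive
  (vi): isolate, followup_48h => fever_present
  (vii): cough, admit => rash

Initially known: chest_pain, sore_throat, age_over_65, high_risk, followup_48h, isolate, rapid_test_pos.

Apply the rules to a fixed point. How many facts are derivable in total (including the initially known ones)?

Round 1 — (i), (ii), (iv), (vi), derive order_pcr, admit, start_antiviral, fever_present.
Round 2 — (iii), derive cough.
Round 3 — (vii), derive rash.
Round 4 — (v), derive culture_positive.
Closure: {admit, age_over_65, chest_pain, cough, culture_positive, fever_present, followup_48h, high_risk, isolate, order_pcr, rapid_test_pos, rash, sore_throat, start_antiviral} — 14 facts.

14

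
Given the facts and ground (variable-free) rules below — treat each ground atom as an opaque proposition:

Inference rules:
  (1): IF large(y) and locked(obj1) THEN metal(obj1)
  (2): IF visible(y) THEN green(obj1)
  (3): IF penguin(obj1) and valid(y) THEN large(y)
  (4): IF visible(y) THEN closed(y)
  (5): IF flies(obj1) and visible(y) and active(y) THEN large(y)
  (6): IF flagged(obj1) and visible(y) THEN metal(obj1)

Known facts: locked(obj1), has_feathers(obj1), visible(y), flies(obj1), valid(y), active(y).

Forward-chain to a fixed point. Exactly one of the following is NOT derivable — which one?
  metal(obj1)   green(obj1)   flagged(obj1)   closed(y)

flagged(obj1)

Round 1: (2) [IF visible(y) THEN green(obj1)]; (4) [IF visible(y) THEN closed(y)]; (5) [IF flies(obj1) and visible(y) and active(y) THEN large(y)]. New: green(obj1), closed(y), large(y).
Round 2: (1) [IF large(y) and locked(obj1) THEN metal(obj1)]. New: metal(obj1).
Derived: green(obj1) (round 1), metal(obj1) (round 2), closed(y) (round 1). flagged(obj1) never appears in any round.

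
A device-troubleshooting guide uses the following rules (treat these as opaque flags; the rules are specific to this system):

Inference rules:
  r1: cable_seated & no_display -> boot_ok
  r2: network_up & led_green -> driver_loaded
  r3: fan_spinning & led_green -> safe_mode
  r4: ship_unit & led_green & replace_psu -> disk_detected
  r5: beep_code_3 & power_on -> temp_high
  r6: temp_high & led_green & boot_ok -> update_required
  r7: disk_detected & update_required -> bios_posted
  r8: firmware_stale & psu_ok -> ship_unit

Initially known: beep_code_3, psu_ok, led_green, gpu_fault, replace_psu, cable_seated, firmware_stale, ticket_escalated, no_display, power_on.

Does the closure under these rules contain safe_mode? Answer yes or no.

Round 1 — r1, r5, r8, derive boot_ok, temp_high, ship_unit.
Round 2 — r4, r6, derive disk_detected, update_required.
Round 3 — r7, derive bios_posted.
Fixed point reached. safe_mode is concluded only by r3; r3 needs fan_spinning (never derived).

no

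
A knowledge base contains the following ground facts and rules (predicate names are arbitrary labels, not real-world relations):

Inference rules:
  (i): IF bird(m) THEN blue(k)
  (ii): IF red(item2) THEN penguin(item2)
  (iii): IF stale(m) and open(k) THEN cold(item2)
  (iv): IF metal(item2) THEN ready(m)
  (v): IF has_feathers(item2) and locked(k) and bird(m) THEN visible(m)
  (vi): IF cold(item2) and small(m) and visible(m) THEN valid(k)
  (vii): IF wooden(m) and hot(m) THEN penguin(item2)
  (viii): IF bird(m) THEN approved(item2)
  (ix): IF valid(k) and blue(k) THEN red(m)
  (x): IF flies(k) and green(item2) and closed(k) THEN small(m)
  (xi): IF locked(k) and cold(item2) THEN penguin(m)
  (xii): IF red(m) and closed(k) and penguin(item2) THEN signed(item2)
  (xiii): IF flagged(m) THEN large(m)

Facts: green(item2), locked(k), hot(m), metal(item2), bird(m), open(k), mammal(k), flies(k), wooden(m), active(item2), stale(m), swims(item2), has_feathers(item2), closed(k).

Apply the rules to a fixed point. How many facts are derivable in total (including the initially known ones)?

25

Round 1: (i) [IF bird(m) THEN blue(k)]; (iii) [IF stale(m) and open(k) THEN cold(item2)]; (iv) [IF metal(item2) THEN ready(m)]; (v) [IF has_feathers(item2) and locked(k) and bird(m) THEN visible(m)]; (vii) [IF wooden(m) and hot(m) THEN penguin(item2)]; (viii) [IF bird(m) THEN approved(item2)]; (x) [IF flies(k) and green(item2) and closed(k) THEN small(m)]. New: blue(k), cold(item2), ready(m), visible(m), penguin(item2), approved(item2), small(m).
Round 2: (vi) [IF cold(item2) and small(m) and visible(m) THEN valid(k)]; (xi) [IF locked(k) and cold(item2) THEN penguin(m)]. New: valid(k), penguin(m).
Round 3: (ix) [IF valid(k) and blue(k) THEN red(m)]. New: red(m).
Round 4: (xii) [IF red(m) and closed(k) and penguin(item2) THEN signed(item2)]. New: signed(item2).
Closure: {active(item2), approved(item2), bird(m), blue(k), closed(k), cold(item2), flies(k), green(item2), has_feathers(item2), hot(m), locked(k), mammal(k), metal(item2), open(k), penguin(item2), penguin(m), ready(m), red(m), signed(item2), small(m), stale(m), swims(item2), valid(k), visible(m), wooden(m)} — 25 facts.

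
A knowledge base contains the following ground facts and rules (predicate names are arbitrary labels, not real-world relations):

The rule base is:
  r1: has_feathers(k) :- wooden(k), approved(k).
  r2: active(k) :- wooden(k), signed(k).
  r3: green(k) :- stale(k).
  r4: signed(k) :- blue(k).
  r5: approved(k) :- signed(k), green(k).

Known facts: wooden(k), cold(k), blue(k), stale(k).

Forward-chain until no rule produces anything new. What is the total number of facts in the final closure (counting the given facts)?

[1] r3 [green(k) :- stale(k).]; r4 [signed(k) :- blue(k).]. ⇒ new: green(k), signed(k).
[2] r2 [active(k) :- wooden(k), signed(k).]; r5 [approved(k) :- signed(k), green(k).]. ⇒ new: active(k), approved(k).
[3] r1 [has_feathers(k) :- wooden(k), approved(k).]. ⇒ new: has_feathers(k).
Closure: {active(k), approved(k), blue(k), cold(k), green(k), has_feathers(k), signed(k), stale(k), wooden(k)} — 9 facts.

9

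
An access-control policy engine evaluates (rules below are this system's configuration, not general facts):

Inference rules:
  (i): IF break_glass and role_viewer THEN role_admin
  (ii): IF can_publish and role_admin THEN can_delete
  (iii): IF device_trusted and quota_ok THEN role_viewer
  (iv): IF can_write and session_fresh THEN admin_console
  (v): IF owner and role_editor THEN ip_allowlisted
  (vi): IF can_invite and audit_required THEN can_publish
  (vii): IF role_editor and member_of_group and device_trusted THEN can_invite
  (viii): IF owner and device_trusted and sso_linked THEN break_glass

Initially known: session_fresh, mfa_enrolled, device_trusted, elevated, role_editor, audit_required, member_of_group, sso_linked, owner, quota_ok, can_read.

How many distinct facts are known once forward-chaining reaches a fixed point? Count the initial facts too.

Round 1: (iii) [IF device_trusted and quota_ok THEN role_viewer]; (v) [IF owner and role_editor THEN ip_allowlisted]; (vii) [IF role_editor and member_of_group and device_trusted THEN can_invite]; (viii) [IF owner and device_trusted and sso_linked THEN break_glass]. Adds role_viewer, ip_allowlisted, can_invite, break_glass.
Round 2: (i) [IF break_glass and role_viewer THEN role_admin]; (vi) [IF can_invite and audit_required THEN can_publish]. Adds role_admin, can_publish.
Round 3: (ii) [IF can_publish and role_admin THEN can_delete]. Adds can_delete.
Closure: {audit_required, break_glass, can_delete, can_invite, can_publish, can_read, device_trusted, elevated, ip_allowlisted, member_of_group, mfa_enrolled, owner, quota_ok, role_admin, role_editor, role_viewer, session_fresh, sso_linked} — 18 facts.

18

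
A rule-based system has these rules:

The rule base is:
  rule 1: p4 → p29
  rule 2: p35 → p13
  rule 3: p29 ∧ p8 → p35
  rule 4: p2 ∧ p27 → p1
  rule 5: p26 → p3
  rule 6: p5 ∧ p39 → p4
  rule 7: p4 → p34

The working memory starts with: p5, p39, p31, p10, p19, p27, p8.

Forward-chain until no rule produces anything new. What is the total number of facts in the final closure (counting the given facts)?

12

Round 1 — rule 6, derive p4.
Round 2 — rule 1, rule 7, derive p29, p34.
Round 3 — rule 3, derive p35.
Round 4 — rule 2, derive p13.
Closure: {p10, p13, p19, p27, p29, p31, p34, p35, p39, p4, p5, p8} — 12 facts.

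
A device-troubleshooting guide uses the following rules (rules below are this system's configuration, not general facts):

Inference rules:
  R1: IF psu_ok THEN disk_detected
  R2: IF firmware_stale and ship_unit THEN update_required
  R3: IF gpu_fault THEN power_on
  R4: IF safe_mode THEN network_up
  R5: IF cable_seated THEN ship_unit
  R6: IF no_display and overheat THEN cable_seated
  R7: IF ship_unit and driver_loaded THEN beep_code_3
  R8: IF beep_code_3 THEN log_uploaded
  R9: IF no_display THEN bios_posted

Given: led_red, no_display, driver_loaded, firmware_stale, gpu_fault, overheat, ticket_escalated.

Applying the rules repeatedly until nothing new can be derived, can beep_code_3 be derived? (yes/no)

Round 1 — R3, R6, R9, derive power_on, cable_seated, bios_posted.
Round 2 — R5, derive ship_unit.
Round 3 — R2, R7, derive update_required, beep_code_3.
Round 4 — R8, derive log_uploaded.
beep_code_3 appears in round 3, so it is derivable.

yes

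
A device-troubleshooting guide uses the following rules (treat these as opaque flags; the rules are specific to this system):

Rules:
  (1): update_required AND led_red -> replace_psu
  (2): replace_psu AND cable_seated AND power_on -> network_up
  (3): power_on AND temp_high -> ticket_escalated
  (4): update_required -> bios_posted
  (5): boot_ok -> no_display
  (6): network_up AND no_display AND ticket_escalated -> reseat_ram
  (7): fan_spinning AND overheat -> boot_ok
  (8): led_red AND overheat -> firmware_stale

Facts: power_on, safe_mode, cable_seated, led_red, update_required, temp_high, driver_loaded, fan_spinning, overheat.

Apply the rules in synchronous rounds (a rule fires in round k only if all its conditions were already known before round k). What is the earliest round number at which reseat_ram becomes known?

Round 1: (1) [update_required AND led_red -> replace_psu]; (3) [power_on AND temp_high -> ticket_escalated]; (4) [update_required -> bios_posted]; (7) [fan_spinning AND overheat -> boot_ok]; (8) [led_red AND overheat -> firmware_stale]. New: replace_psu, ticket_escalated, bios_posted, boot_ok, firmware_stale.
Round 2: (2) [replace_psu AND cable_seated AND power_on -> network_up]; (5) [boot_ok -> no_display]. New: network_up, no_display.
Round 3: (6) [network_up AND no_display AND ticket_escalated -> reseat_ram]. New: reseat_ram.
reseat_ram first appears in round 3.

3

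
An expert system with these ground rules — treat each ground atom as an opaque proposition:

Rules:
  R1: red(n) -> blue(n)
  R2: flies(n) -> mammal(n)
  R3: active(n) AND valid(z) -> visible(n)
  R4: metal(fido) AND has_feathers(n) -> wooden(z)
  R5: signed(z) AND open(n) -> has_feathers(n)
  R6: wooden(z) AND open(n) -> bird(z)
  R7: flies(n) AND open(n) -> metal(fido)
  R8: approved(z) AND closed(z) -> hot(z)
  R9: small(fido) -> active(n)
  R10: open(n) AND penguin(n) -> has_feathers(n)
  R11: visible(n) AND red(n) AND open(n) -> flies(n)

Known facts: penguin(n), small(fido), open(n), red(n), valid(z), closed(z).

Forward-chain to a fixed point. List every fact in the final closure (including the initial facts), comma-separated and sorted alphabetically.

[1] R1 [red(n) -> blue(n)]; R9 [small(fido) -> active(n)]; R10 [open(n) AND penguin(n) -> has_feathers(n)]. ⇒ new: blue(n), active(n), has_feathers(n).
[2] R3 [active(n) AND valid(z) -> visible(n)]. ⇒ new: visible(n).
[3] R11 [visible(n) AND red(n) AND open(n) -> flies(n)]. ⇒ new: flies(n).
[4] R2 [flies(n) -> mammal(n)]; R7 [flies(n) AND open(n) -> metal(fido)]. ⇒ new: mammal(n), metal(fido).
[5] R4 [metal(fido) AND has_feathers(n) -> wooden(z)]. ⇒ new: wooden(z).
[6] R6 [wooden(z) AND open(n) -> bird(z)]. ⇒ new: bird(z).

active(n), bird(z), blue(n), closed(z), flies(n), has_feathers(n), mammal(n), metal(fido), open(n), penguin(n), red(n), small(fido), valid(z), visible(n), wooden(z)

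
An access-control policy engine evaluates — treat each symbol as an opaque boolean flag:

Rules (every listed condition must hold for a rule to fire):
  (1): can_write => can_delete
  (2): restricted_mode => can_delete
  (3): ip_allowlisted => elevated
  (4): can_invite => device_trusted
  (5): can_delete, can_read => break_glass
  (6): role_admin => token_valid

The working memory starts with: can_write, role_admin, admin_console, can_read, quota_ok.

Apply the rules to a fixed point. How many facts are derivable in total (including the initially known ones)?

8

Round 1 — (1), (6), derive can_delete, token_valid.
Round 2 — (5), derive break_glass.
Closure: {admin_console, break_glass, can_delete, can_read, can_write, quota_ok, role_admin, token_valid} — 8 facts.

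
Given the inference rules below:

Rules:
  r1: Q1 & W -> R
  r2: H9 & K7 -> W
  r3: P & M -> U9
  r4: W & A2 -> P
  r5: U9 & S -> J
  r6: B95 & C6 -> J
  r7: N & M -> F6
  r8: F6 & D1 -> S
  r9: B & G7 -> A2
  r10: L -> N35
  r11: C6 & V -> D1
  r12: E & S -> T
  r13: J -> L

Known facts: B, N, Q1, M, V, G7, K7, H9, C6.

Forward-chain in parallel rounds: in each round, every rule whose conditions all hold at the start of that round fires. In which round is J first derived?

4

Round 1: r2 [H9 & K7 -> W]; r7 [N & M -> F6]; r9 [B & G7 -> A2]; r11 [C6 & V -> D1]. New: W, F6, A2, D1.
Round 2: r1 [Q1 & W -> R]; r4 [W & A2 -> P]; r8 [F6 & D1 -> S]. New: R, P, S.
Round 3: r3 [P & M -> U9]. New: U9.
Round 4: r5 [U9 & S -> J]. New: J.
J first appears in round 4.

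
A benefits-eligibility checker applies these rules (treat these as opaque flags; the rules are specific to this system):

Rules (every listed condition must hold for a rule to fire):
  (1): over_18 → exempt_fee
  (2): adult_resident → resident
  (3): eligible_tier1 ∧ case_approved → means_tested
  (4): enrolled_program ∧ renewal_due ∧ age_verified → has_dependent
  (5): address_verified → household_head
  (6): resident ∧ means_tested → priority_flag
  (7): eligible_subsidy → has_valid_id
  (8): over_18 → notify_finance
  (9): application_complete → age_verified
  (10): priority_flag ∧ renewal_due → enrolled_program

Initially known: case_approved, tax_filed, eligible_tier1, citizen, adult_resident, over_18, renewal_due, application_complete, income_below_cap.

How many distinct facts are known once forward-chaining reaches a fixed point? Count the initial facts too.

17

[1] (1) [over_18 → exempt_fee]; (2) [adult_resident → resident]; (3) [eligible_tier1 ∧ case_approved → means_tested]; (8) [over_18 → notify_finance]; (9) [application_complete → age_verified]. ⇒ new: exempt_fee, resident, means_tested, notify_finance, age_verified.
[2] (6) [resident ∧ means_tested → priority_flag]. ⇒ new: priority_flag.
[3] (10) [priority_flag ∧ renewal_due → enrolled_program]. ⇒ new: enrolled_program.
[4] (4) [enrolled_program ∧ renewal_due ∧ age_verified → has_dependent]. ⇒ new: has_dependent.
Closure: {adult_resident, age_verified, application_complete, case_approved, citizen, eligible_tier1, enrolled_program, exempt_fee, has_dependent, income_below_cap, means_tested, notify_finance, over_18, priority_flag, renewal_due, resident, tax_filed} — 17 facts.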